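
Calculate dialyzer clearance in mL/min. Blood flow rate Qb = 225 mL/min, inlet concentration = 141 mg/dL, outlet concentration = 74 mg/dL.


K = Qb * (Cb_in - Cb_out) / Cb_in
K = 225 * (141 - 74) / 141
K = 106.9 mL/min


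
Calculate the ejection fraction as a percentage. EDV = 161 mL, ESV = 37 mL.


SV = EDV - ESV = 161 - 37 = 124 mL
EF = SV/EDV * 100 = 124/161 * 100
EF = 77.02%


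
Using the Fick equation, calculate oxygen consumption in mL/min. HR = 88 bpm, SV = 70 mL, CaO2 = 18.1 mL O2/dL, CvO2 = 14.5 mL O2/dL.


CO = HR*SV = 88*70/1000 = 6.16 L/min
a-v O2 diff = 18.1 - 14.5 = 3.6 mL/dL
VO2 = CO * (CaO2-CvO2) * 10 dL/L
VO2 = 6.16 * 3.6 * 10
VO2 = 221.8 mL/min


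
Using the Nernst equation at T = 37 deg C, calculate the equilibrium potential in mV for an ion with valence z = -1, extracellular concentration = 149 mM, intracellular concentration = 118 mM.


E = (RT/(zF)) * ln(C_out/C_in)
T = 37 + 273.15 = 310.15 K
E = (8.314 * 310.15 / (-1 * 96485)) * ln(149/118)
E = -6.234 mV


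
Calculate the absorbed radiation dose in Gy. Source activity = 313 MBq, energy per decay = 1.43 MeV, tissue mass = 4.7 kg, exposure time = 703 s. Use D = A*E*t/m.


A = 313 MBq = 3.1300e+08 Bq
E = 1.43 MeV = 2.29086e-13 J
D = A*E*t/m = 3.1300e+08*2.29086e-13*703/4.7
D = 0.01073 Gy


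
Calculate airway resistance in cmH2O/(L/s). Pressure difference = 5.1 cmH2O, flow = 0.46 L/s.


R = dP / flow
R = 5.1 / 0.46
R = 11.09 cmH2O/(L/s)


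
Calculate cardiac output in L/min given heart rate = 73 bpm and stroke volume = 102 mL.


CO = HR * SV
CO = 73 * 102 / 1000
CO = 7.446 L/min


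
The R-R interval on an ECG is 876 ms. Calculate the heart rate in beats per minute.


HR = 60 / RR_interval(s)
RR = 876 ms = 0.876 s
HR = 60 / 0.876 = 68.49 bpm


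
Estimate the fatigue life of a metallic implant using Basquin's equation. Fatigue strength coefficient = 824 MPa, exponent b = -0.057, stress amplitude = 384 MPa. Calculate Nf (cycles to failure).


sigma_a = sigma_f' * (2Nf)^b
2Nf = (sigma_a/sigma_f')^(1/b)
2Nf = (384/824)^(1/-0.057)
2Nf = 656860.98
Nf = 3.284e+05


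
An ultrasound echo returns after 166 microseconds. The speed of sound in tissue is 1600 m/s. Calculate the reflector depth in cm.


depth = c * t / 2
t = 166 us = 1.6600e-04 s
depth = 1600 * 1.6600e-04 / 2
depth = 0.1328 m = 13.28 cm


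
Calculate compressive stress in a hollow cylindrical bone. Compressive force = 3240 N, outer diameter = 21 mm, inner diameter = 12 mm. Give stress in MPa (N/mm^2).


A = pi*(r_o^2 - r_i^2)
r_o = 10.5 mm, r_i = 6 mm
A = 233.263 mm^2
sigma = F/A = 3240 / 233.263
sigma = 13.89 MPa


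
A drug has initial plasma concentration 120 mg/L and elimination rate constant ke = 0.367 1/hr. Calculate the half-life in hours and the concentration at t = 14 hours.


t_half = ln(2) / ke = 0.693147 / 0.367 = 1.889 hr
C(t) = C0 * exp(-ke*t) = 120 * exp(-0.367*14)
C(14) = 0.7043 mg/L


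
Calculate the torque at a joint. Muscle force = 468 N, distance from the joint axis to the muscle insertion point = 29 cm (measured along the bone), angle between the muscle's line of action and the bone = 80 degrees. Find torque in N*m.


Torque = F * d * sin(theta)   (moment arm = d*sin(theta))
d = 29 cm = 0.29 m
Torque = 468 * 0.29 * sin(80)
Torque = 133.7 N*m


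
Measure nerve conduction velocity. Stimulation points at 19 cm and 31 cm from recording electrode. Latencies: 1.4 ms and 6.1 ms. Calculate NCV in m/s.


Distance = (31 - 19) / 100 = 0.12 m
dt = (6.1 - 1.4) / 1000 = 0.0047 s
NCV = dist / dt = 25.53 m/s


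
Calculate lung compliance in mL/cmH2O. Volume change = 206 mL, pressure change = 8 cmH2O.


C = dV / dP
C = 206 / 8
C = 25.75 mL/cmH2O


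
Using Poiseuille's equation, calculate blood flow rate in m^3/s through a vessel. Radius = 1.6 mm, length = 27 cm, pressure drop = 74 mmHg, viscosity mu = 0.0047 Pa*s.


Q = pi*r^4*dP / (8*mu*L)
r = 0.0016 m, L = 0.27 m
dP = 74 mmHg = 9865.828 Pa
Q = 2.0008e-05 m^3/s


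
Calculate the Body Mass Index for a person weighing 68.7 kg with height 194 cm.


BMI = weight / height^2
height = 194 cm = 1.94 m
BMI = 68.7 / 1.94^2
BMI = 18.25 kg/m^2


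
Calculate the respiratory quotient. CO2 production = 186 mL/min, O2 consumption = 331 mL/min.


RQ = VCO2 / VO2
RQ = 186 / 331
RQ = 0.5619


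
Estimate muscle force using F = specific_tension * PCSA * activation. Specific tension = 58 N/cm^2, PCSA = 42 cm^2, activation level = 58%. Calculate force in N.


F = sigma * PCSA * activation
F = 58 * 42 * 0.58
F = 1413 N


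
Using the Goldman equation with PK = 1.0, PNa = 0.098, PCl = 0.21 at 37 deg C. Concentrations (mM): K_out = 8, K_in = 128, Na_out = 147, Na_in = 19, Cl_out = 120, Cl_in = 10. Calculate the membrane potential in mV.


Vm = (RT/F)*ln((PK*Ko + PNa*Nao + PCl*Cli)/(PK*Ki + PNa*Nai + PCl*Clo))
Numer = 24.506, Denom = 155.062
Vm = -49.31 mV


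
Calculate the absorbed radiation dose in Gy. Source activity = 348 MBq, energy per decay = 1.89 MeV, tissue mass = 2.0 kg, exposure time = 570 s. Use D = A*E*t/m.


A = 348 MBq = 3.4800e+08 Bq
E = 1.89 MeV = 3.02778e-13 J
D = A*E*t/m = 3.4800e+08*3.02778e-13*570/2.0
D = 0.03003 Gy


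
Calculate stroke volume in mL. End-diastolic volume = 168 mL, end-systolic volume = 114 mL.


SV = EDV - ESV
SV = 168 - 114
SV = 54 mL


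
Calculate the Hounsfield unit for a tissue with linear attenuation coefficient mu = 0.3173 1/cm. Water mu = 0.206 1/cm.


HU = ((mu_tissue - mu_water) / mu_water) * 1000
HU = ((0.3173 - 0.206) / 0.206) * 1000
HU = 540.3


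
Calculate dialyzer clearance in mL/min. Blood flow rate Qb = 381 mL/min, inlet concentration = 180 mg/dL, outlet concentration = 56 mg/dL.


K = Qb * (Cb_in - Cb_out) / Cb_in
K = 381 * (180 - 56) / 180
K = 262.5 mL/min


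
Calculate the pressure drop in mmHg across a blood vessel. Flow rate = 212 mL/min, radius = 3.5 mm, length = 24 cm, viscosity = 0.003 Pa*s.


dP = 8*mu*L*Q / (pi*r^4)
Q = 212 mL/min = 3.53333e-06 m^3/s
dP = 43.1703 Pa = 43.1703 / 133.322 mmHg = 0.3238 mmHg


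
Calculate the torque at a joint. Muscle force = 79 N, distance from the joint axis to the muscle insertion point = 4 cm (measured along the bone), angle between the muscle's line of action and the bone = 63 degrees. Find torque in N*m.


Torque = F * d * sin(theta)   (moment arm = d*sin(theta))
d = 4 cm = 0.04 m
Torque = 79 * 0.04 * sin(63)
Torque = 2.816 N*m


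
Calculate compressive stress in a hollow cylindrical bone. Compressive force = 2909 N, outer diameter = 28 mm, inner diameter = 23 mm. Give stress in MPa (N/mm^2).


A = pi*(r_o^2 - r_i^2)
r_o = 14 mm, r_i = 11.5 mm
A = 200.277 mm^2
sigma = F/A = 2909 / 200.277
sigma = 14.52 MPa


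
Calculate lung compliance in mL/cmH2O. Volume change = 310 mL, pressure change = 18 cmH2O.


C = dV / dP
C = 310 / 18
C = 17.22 mL/cmH2O


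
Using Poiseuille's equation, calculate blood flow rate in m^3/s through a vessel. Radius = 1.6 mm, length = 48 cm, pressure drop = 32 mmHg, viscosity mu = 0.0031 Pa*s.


Q = pi*r^4*dP / (8*mu*L)
r = 0.0016 m, L = 0.48 m
dP = 32 mmHg = 4266.304 Pa
Q = 7.3789e-06 m^3/s


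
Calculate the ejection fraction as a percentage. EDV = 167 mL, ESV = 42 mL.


SV = EDV - ESV = 167 - 42 = 125 mL
EF = SV/EDV * 100 = 125/167 * 100
EF = 74.85%


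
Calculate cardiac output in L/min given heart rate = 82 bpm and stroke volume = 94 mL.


CO = HR * SV
CO = 82 * 94 / 1000
CO = 7.708 L/min


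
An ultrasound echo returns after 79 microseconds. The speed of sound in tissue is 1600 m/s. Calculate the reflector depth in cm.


depth = c * t / 2
t = 79 us = 7.9000e-05 s
depth = 1600 * 7.9000e-05 / 2
depth = 0.0632 m = 6.32 cm


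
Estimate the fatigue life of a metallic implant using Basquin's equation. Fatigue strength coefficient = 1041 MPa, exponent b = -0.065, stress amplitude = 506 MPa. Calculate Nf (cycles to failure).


sigma_a = sigma_f' * (2Nf)^b
2Nf = (sigma_a/sigma_f')^(1/b)
2Nf = (506/1041)^(1/-0.065)
2Nf = 66069.843
Nf = 3.303e+04


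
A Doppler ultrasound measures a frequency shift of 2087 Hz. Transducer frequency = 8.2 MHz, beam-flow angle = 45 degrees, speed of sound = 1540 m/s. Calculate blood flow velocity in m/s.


v = fd * c / (2 * f0 * cos(theta))
v = 2087 * 1540 / (2 * 8.2000e+06 * cos(45))
v = 0.2771 m/s


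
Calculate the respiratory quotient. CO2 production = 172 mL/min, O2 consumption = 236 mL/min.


RQ = VCO2 / VO2
RQ = 172 / 236
RQ = 0.7288


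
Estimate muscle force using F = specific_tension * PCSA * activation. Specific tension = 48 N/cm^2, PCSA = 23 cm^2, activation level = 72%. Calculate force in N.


F = sigma * PCSA * activation
F = 48 * 23 * 0.72
F = 794.9 N


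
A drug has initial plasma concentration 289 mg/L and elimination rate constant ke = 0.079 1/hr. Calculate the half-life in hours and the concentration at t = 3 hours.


t_half = ln(2) / ke = 0.693147 / 0.079 = 8.774 hr
C(t) = C0 * exp(-ke*t) = 289 * exp(-0.079*3)
C(3) = 228 mg/L


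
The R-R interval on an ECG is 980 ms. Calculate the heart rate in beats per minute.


HR = 60 / RR_interval(s)
RR = 980 ms = 0.98 s
HR = 60 / 0.98 = 61.22 bpm


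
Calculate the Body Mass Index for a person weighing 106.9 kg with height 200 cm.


BMI = weight / height^2
height = 200 cm = 2 m
BMI = 106.9 / 2^2
BMI = 26.73 kg/m^2


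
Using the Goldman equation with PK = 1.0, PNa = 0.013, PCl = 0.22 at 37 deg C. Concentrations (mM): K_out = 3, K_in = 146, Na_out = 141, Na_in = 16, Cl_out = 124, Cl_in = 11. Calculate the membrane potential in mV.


Vm = (RT/F)*ln((PK*Ko + PNa*Nao + PCl*Cli)/(PK*Ki + PNa*Nai + PCl*Clo))
Numer = 7.253, Denom = 173.488
Vm = -84.84 mV


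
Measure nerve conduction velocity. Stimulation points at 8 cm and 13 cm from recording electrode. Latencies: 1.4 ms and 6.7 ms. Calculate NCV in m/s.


Distance = (13 - 8) / 100 = 0.05 m
dt = (6.7 - 1.4) / 1000 = 0.0053 s
NCV = dist / dt = 9.434 m/s


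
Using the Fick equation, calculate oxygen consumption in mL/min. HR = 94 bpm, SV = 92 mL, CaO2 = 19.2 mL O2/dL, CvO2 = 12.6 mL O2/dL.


CO = HR*SV = 94*92/1000 = 8.648 L/min
a-v O2 diff = 19.2 - 12.6 = 6.6 mL/dL
VO2 = CO * (CaO2-CvO2) * 10 dL/L
VO2 = 8.648 * 6.6 * 10
VO2 = 570.8 mL/min


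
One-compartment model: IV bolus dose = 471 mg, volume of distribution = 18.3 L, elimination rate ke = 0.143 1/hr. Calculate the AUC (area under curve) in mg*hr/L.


C0 = Dose/Vd = 471/18.3 = 25.7377 mg/L
AUC = C0/ke = 25.7377/0.143
AUC = 180 mg*hr/L


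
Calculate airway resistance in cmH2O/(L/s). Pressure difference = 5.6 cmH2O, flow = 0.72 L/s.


R = dP / flow
R = 5.6 / 0.72
R = 7.778 cmH2O/(L/s)


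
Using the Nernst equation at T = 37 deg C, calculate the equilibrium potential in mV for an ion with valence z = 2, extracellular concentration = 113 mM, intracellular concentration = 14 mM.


E = (RT/(zF)) * ln(C_out/C_in)
T = 37 + 273.15 = 310.15 K
E = (8.314 * 310.15 / (2 * 96485)) * ln(113/14)
E = 27.91 mV


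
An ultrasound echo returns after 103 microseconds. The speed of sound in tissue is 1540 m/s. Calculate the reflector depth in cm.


depth = c * t / 2
t = 103 us = 1.0300e-04 s
depth = 1540 * 1.0300e-04 / 2
depth = 0.07931 m = 7.931 cm


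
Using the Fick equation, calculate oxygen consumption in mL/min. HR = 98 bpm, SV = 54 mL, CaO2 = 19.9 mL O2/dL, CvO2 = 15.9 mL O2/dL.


CO = HR*SV = 98*54/1000 = 5.292 L/min
a-v O2 diff = 19.9 - 15.9 = 4 mL/dL
VO2 = CO * (CaO2-CvO2) * 10 dL/L
VO2 = 5.292 * 4 * 10
VO2 = 211.7 mL/min


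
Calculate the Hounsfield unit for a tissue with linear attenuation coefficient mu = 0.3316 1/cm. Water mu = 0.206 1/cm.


HU = ((mu_tissue - mu_water) / mu_water) * 1000
HU = ((0.3316 - 0.206) / 0.206) * 1000
HU = 609.7


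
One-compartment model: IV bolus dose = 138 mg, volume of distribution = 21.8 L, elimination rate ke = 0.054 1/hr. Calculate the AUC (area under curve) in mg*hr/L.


C0 = Dose/Vd = 138/21.8 = 6.33028 mg/L
AUC = C0/ke = 6.33028/0.054
AUC = 117.2 mg*hr/L


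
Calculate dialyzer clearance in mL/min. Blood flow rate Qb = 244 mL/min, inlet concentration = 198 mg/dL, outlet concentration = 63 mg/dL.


K = Qb * (Cb_in - Cb_out) / Cb_in
K = 244 * (198 - 63) / 198
K = 166.4 mL/min


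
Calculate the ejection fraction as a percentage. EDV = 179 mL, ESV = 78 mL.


SV = EDV - ESV = 179 - 78 = 101 mL
EF = SV/EDV * 100 = 101/179 * 100
EF = 56.42%


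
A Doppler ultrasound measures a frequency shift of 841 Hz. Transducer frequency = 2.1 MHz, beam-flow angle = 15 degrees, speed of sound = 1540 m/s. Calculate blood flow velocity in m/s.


v = fd * c / (2 * f0 * cos(theta))
v = 841 * 1540 / (2 * 2.1000e+06 * cos(15))
v = 0.3192 m/s


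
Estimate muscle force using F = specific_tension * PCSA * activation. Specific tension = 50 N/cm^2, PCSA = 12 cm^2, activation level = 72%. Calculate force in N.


F = sigma * PCSA * activation
F = 50 * 12 * 0.72
F = 432 N


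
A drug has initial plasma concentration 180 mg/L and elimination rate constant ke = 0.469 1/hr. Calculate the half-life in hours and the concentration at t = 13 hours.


t_half = ln(2) / ke = 0.693147 / 0.469 = 1.478 hr
C(t) = C0 * exp(-ke*t) = 180 * exp(-0.469*13)
C(13) = 0.4049 mg/L


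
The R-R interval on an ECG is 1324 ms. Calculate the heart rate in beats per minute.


HR = 60 / RR_interval(s)
RR = 1324 ms = 1.324 s
HR = 60 / 1.324 = 45.32 bpm


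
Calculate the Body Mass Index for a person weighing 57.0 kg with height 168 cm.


BMI = weight / height^2
height = 168 cm = 1.68 m
BMI = 57.0 / 1.68^2
BMI = 20.2 kg/m^2


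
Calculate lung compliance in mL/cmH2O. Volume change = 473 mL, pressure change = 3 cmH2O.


C = dV / dP
C = 473 / 3
C = 157.7 mL/cmH2O


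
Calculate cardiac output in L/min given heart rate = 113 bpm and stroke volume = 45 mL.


CO = HR * SV
CO = 113 * 45 / 1000
CO = 5.085 L/min


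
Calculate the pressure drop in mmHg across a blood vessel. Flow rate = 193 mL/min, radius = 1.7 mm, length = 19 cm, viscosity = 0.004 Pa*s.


dP = 8*mu*L*Q / (pi*r^4)
Q = 193 mL/min = 3.21667e-06 m^3/s
dP = 745.357 Pa = 745.357 / 133.322 mmHg = 5.591 mmHg


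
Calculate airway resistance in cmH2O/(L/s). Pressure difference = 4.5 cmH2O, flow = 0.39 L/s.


R = dP / flow
R = 4.5 / 0.39
R = 11.54 cmH2O/(L/s)


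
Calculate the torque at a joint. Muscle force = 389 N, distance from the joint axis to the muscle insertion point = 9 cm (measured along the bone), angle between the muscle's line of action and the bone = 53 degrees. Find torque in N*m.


Torque = F * d * sin(theta)   (moment arm = d*sin(theta))
d = 9 cm = 0.09 m
Torque = 389 * 0.09 * sin(53)
Torque = 27.96 N*m


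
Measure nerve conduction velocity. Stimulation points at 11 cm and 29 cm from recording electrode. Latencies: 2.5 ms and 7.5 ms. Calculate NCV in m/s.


Distance = (29 - 11) / 100 = 0.18 m
dt = (7.5 - 2.5) / 1000 = 0.005 s
NCV = dist / dt = 36 m/s


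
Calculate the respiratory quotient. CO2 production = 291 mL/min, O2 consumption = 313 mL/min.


RQ = VCO2 / VO2
RQ = 291 / 313
RQ = 0.9297


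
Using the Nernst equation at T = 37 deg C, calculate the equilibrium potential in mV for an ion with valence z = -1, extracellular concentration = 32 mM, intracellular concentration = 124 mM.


E = (RT/(zF)) * ln(C_out/C_in)
T = 37 + 273.15 = 310.15 K
E = (8.314 * 310.15 / (-1 * 96485)) * ln(32/124)
E = 36.2 mV


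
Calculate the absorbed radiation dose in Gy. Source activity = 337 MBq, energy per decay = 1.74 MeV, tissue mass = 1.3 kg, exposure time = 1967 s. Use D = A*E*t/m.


A = 337 MBq = 3.3700e+08 Bq
E = 1.74 MeV = 2.78748e-13 J
D = A*E*t/m = 3.3700e+08*2.78748e-13*1967/1.3
D = 0.1421 Gy


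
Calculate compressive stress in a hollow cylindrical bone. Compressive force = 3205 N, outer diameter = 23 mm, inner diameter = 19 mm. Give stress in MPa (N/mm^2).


A = pi*(r_o^2 - r_i^2)
r_o = 11.5 mm, r_i = 9.5 mm
A = 131.947 mm^2
sigma = F/A = 3205 / 131.947
sigma = 24.29 MPa


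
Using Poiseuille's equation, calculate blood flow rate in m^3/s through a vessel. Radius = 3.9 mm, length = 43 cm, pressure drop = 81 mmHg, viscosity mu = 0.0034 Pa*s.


Q = pi*r^4*dP / (8*mu*L)
r = 0.0039 m, L = 0.43 m
dP = 81 mmHg = 10799.082 Pa
Q = 6.7105e-04 m^3/s


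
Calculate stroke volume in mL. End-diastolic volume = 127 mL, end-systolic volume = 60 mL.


SV = EDV - ESV
SV = 127 - 60
SV = 67 mL


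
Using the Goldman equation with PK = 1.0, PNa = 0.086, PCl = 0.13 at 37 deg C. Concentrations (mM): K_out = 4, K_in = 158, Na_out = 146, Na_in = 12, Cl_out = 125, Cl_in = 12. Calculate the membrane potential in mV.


Vm = (RT/F)*ln((PK*Ko + PNa*Nao + PCl*Cli)/(PK*Ki + PNa*Nai + PCl*Clo))
Numer = 18.116, Denom = 175.282
Vm = -60.66 mV


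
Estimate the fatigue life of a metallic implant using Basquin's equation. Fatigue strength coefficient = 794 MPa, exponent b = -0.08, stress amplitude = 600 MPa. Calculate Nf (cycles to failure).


sigma_a = sigma_f' * (2Nf)^b
2Nf = (sigma_a/sigma_f')^(1/b)
2Nf = (600/794)^(1/-0.08)
2Nf = 33.17918
Nf = 16.59


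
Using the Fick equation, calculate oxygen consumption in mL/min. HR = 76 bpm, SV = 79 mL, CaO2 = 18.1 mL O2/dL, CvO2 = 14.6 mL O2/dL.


CO = HR*SV = 76*79/1000 = 6.004 L/min
a-v O2 diff = 18.1 - 14.6 = 3.5 mL/dL
VO2 = CO * (CaO2-CvO2) * 10 dL/L
VO2 = 6.004 * 3.5 * 10
VO2 = 210.1 mL/min


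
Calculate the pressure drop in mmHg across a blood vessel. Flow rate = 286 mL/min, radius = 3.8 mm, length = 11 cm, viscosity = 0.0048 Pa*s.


dP = 8*mu*L*Q / (pi*r^4)
Q = 286 mL/min = 4.76667e-06 m^3/s
dP = 30.7365 Pa = 30.7365 / 133.322 mmHg = 0.2305 mmHg


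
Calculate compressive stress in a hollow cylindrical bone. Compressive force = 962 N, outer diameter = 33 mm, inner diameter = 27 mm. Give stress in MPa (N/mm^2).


A = pi*(r_o^2 - r_i^2)
r_o = 16.5 mm, r_i = 13.5 mm
A = 282.743 mm^2
sigma = F/A = 962 / 282.743
sigma = 3.402 MPa


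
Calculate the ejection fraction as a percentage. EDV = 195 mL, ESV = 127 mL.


SV = EDV - ESV = 195 - 127 = 68 mL
EF = SV/EDV * 100 = 68/195 * 100
EF = 34.87%


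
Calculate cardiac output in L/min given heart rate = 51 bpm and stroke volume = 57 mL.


CO = HR * SV
CO = 51 * 57 / 1000
CO = 2.907 L/min


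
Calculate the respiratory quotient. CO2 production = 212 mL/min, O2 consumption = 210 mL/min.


RQ = VCO2 / VO2
RQ = 212 / 210
RQ = 1.01


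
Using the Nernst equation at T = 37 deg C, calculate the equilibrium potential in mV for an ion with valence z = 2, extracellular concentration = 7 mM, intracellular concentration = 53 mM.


E = (RT/(zF)) * ln(C_out/C_in)
T = 37 + 273.15 = 310.15 K
E = (8.314 * 310.15 / (2 * 96485)) * ln(7/53)
E = -27.05 mV


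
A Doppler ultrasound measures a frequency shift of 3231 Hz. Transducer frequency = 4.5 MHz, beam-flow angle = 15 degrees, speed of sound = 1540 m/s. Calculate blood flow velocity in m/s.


v = fd * c / (2 * f0 * cos(theta))
v = 3231 * 1540 / (2 * 4.5000e+06 * cos(15))
v = 0.5724 m/s


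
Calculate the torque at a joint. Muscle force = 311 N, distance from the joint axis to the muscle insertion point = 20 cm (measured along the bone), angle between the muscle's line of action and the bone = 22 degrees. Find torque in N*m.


Torque = F * d * sin(theta)   (moment arm = d*sin(theta))
d = 20 cm = 0.2 m
Torque = 311 * 0.2 * sin(22)
Torque = 23.3 N*m


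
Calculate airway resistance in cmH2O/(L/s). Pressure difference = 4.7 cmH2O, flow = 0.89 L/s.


R = dP / flow
R = 4.7 / 0.89
R = 5.281 cmH2O/(L/s)


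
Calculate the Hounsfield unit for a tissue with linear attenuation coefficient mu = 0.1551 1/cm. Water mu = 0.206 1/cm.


HU = ((mu_tissue - mu_water) / mu_water) * 1000
HU = ((0.1551 - 0.206) / 0.206) * 1000
HU = -247.1


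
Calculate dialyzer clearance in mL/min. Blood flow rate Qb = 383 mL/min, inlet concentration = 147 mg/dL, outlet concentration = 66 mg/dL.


K = Qb * (Cb_in - Cb_out) / Cb_in
K = 383 * (147 - 66) / 147
K = 211 mL/min


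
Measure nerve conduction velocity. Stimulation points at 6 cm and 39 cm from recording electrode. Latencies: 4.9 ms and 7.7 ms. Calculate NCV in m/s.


Distance = (39 - 6) / 100 = 0.33 m
dt = (7.7 - 4.9) / 1000 = 0.0028 s
NCV = dist / dt = 117.9 m/s


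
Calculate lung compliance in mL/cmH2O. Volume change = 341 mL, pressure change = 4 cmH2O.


C = dV / dP
C = 341 / 4
C = 85.25 mL/cmH2O


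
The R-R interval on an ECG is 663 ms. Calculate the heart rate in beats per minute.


HR = 60 / RR_interval(s)
RR = 663 ms = 0.663 s
HR = 60 / 0.663 = 90.5 bpm


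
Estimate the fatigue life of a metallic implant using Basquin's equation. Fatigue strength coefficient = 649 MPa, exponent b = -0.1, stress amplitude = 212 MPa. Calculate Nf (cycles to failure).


sigma_a = sigma_f' * (2Nf)^b
2Nf = (sigma_a/sigma_f')^(1/b)
2Nf = (212/649)^(1/-0.1)
2Nf = 72291.687
Nf = 3.615e+04


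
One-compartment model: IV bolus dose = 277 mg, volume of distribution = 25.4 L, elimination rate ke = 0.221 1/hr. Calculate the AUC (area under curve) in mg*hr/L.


C0 = Dose/Vd = 277/25.4 = 10.9055 mg/L
AUC = C0/ke = 10.9055/0.221
AUC = 49.35 mg*hr/L


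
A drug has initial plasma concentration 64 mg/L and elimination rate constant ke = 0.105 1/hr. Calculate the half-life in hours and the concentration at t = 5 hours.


t_half = ln(2) / ke = 0.693147 / 0.105 = 6.601 hr
C(t) = C0 * exp(-ke*t) = 64 * exp(-0.105*5)
C(5) = 37.86 mg/L


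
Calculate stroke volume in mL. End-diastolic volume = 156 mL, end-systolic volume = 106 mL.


SV = EDV - ESV
SV = 156 - 106
SV = 50 mL


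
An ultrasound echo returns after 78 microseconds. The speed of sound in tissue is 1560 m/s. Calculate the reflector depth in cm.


depth = c * t / 2
t = 78 us = 7.8000e-05 s
depth = 1560 * 7.8000e-05 / 2
depth = 0.06084 m = 6.084 cm


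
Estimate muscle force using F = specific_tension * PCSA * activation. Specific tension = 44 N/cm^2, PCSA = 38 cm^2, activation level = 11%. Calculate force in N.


F = sigma * PCSA * activation
F = 44 * 38 * 0.11
F = 183.9 N


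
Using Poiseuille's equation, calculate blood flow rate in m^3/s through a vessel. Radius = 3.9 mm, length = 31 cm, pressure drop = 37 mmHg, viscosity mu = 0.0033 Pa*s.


Q = pi*r^4*dP / (8*mu*L)
r = 0.0039 m, L = 0.31 m
dP = 37 mmHg = 4932.914 Pa
Q = 4.3807e-04 m^3/s


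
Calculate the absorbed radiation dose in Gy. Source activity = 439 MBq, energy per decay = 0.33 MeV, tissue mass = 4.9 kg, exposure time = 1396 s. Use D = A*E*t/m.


A = 439 MBq = 4.3900e+08 Bq
E = 0.33 MeV = 5.2866e-14 J
D = A*E*t/m = 4.3900e+08*5.2866e-14*1396/4.9
D = 0.006612 Gy


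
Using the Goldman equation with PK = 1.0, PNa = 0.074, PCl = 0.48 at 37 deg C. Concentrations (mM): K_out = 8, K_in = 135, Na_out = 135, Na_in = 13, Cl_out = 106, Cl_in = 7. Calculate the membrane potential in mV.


Vm = (RT/F)*ln((PK*Ko + PNa*Nao + PCl*Cli)/(PK*Ki + PNa*Nai + PCl*Clo))
Numer = 21.35, Denom = 186.842
Vm = -57.97 mV


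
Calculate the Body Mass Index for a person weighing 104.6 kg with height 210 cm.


BMI = weight / height^2
height = 210 cm = 2.1 m
BMI = 104.6 / 2.1^2
BMI = 23.72 kg/m^2


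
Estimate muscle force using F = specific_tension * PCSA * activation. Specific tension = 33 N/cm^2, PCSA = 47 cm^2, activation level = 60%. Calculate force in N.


F = sigma * PCSA * activation
F = 33 * 47 * 0.6
F = 930.6 N


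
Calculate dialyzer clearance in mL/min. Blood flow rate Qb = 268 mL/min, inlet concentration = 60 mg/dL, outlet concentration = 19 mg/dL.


K = Qb * (Cb_in - Cb_out) / Cb_in
K = 268 * (60 - 19) / 60
K = 183.1 mL/min


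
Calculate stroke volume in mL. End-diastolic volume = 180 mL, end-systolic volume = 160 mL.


SV = EDV - ESV
SV = 180 - 160
SV = 20 mL


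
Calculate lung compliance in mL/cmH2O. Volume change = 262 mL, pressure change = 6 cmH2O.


C = dV / dP
C = 262 / 6
C = 43.67 mL/cmH2O


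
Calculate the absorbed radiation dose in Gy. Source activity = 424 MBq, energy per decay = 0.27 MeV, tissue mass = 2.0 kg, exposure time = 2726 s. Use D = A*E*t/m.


A = 424 MBq = 4.2400e+08 Bq
E = 0.27 MeV = 4.3254e-14 J
D = A*E*t/m = 4.2400e+08*4.3254e-14*2726/2.0
D = 0.025 Gy


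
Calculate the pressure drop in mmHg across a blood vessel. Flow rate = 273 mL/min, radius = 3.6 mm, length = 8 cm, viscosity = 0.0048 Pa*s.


dP = 8*mu*L*Q / (pi*r^4)
Q = 273 mL/min = 4.55e-06 m^3/s
dP = 26.4894 Pa = 26.4894 / 133.322 mmHg = 0.1987 mmHg


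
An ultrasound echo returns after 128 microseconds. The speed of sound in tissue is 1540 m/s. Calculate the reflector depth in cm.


depth = c * t / 2
t = 128 us = 1.2800e-04 s
depth = 1540 * 1.2800e-04 / 2
depth = 0.09856 m = 9.856 cm


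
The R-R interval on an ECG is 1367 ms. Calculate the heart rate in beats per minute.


HR = 60 / RR_interval(s)
RR = 1367 ms = 1.367 s
HR = 60 / 1.367 = 43.89 bpm


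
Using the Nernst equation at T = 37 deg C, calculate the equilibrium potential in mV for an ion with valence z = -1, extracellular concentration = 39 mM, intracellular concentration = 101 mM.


E = (RT/(zF)) * ln(C_out/C_in)
T = 37 + 273.15 = 310.15 K
E = (8.314 * 310.15 / (-1 * 96485)) * ln(39/101)
E = 25.43 mV


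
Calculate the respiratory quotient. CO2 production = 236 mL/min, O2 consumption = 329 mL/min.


RQ = VCO2 / VO2
RQ = 236 / 329
RQ = 0.7173


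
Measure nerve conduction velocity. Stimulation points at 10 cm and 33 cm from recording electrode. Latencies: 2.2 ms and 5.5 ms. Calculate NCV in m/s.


Distance = (33 - 10) / 100 = 0.23 m
dt = (5.5 - 2.2) / 1000 = 0.0033 s
NCV = dist / dt = 69.7 m/s


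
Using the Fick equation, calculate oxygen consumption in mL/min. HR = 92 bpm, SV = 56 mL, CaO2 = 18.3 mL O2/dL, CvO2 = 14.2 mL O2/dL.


CO = HR*SV = 92*56/1000 = 5.152 L/min
a-v O2 diff = 18.3 - 14.2 = 4.1 mL/dL
VO2 = CO * (CaO2-CvO2) * 10 dL/L
VO2 = 5.152 * 4.1 * 10
VO2 = 211.2 mL/min


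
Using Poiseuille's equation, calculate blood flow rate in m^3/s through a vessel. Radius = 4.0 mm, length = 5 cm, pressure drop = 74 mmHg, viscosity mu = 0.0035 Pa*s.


Q = pi*r^4*dP / (8*mu*L)
r = 0.004 m, L = 0.05 m
dP = 74 mmHg = 9865.828 Pa
Q = 0.005668 m^3/s


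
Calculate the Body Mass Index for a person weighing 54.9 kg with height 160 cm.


BMI = weight / height^2
height = 160 cm = 1.6 m
BMI = 54.9 / 1.6^2
BMI = 21.45 kg/m^2


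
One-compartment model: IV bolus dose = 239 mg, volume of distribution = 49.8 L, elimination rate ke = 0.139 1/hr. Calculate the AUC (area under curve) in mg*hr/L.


C0 = Dose/Vd = 239/49.8 = 4.7992 mg/L
AUC = C0/ke = 4.7992/0.139
AUC = 34.53 mg*hr/L


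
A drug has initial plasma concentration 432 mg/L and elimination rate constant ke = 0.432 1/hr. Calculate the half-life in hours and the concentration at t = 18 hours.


t_half = ln(2) / ke = 0.693147 / 0.432 = 1.605 hr
C(t) = C0 * exp(-ke*t) = 432 * exp(-0.432*18)
C(18) = 0.1813 mg/L


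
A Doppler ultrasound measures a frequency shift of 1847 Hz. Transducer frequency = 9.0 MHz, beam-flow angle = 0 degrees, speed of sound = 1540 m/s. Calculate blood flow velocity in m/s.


v = fd * c / (2 * f0 * cos(theta))
v = 1847 * 1540 / (2 * 9.0000e+06 * cos(0))
v = 0.158 m/s


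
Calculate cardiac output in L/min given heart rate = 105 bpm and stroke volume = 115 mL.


CO = HR * SV
CO = 105 * 115 / 1000
CO = 12.07 L/min


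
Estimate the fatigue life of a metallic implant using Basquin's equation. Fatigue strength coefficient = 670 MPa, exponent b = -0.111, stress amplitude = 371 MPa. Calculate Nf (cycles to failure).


sigma_a = sigma_f' * (2Nf)^b
2Nf = (sigma_a/sigma_f')^(1/b)
2Nf = (371/670)^(1/-0.111)
2Nf = 205.40956
Nf = 102.7


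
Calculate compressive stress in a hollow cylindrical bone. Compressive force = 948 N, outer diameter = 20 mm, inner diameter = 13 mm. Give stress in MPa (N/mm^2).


A = pi*(r_o^2 - r_i^2)
r_o = 10 mm, r_i = 6.5 mm
A = 181.427 mm^2
sigma = F/A = 948 / 181.427
sigma = 5.225 MPa


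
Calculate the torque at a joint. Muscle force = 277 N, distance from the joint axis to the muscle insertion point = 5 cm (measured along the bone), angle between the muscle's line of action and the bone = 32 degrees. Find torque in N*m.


Torque = F * d * sin(theta)   (moment arm = d*sin(theta))
d = 5 cm = 0.05 m
Torque = 277 * 0.05 * sin(32)
Torque = 7.339 N*m


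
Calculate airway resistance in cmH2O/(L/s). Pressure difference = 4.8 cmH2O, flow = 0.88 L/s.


R = dP / flow
R = 4.8 / 0.88
R = 5.455 cmH2O/(L/s)


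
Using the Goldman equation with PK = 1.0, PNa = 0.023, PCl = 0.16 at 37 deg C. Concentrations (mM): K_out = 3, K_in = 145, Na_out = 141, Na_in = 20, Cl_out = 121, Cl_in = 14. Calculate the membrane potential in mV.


Vm = (RT/F)*ln((PK*Ko + PNa*Nao + PCl*Cli)/(PK*Ki + PNa*Nai + PCl*Clo))
Numer = 8.483, Denom = 164.82
Vm = -79.29 mV


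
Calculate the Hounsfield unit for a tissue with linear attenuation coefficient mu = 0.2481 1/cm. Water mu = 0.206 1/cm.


HU = ((mu_tissue - mu_water) / mu_water) * 1000
HU = ((0.2481 - 0.206) / 0.206) * 1000
HU = 204.4


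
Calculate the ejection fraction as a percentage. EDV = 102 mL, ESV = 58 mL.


SV = EDV - ESV = 102 - 58 = 44 mL
EF = SV/EDV * 100 = 44/102 * 100
EF = 43.14%


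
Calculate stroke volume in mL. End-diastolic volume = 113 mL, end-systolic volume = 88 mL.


SV = EDV - ESV
SV = 113 - 88
SV = 25 mL


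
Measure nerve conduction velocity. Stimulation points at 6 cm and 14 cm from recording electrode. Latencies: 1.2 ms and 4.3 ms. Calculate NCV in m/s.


Distance = (14 - 6) / 100 = 0.08 m
dt = (4.3 - 1.2) / 1000 = 0.0031 s
NCV = dist / dt = 25.81 m/s


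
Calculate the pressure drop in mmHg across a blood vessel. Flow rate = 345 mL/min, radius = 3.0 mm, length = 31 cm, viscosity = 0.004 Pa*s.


dP = 8*mu*L*Q / (pi*r^4)
Q = 345 mL/min = 5.75e-06 m^3/s
dP = 224.153 Pa = 224.153 / 133.322 mmHg = 1.681 mmHg


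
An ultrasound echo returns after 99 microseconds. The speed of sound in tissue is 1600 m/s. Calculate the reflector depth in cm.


depth = c * t / 2
t = 99 us = 9.9000e-05 s
depth = 1600 * 9.9000e-05 / 2
depth = 0.0792 m = 7.92 cm


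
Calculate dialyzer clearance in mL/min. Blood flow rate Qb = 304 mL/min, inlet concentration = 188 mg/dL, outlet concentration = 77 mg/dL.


K = Qb * (Cb_in - Cb_out) / Cb_in
K = 304 * (188 - 77) / 188
K = 179.5 mL/min


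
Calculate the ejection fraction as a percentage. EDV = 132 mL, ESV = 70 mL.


SV = EDV - ESV = 132 - 70 = 62 mL
EF = SV/EDV * 100 = 62/132 * 100
EF = 46.97%


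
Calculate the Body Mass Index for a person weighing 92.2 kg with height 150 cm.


BMI = weight / height^2
height = 150 cm = 1.5 m
BMI = 92.2 / 1.5^2
BMI = 40.98 kg/m^2


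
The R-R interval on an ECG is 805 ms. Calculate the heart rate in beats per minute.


HR = 60 / RR_interval(s)
RR = 805 ms = 0.805 s
HR = 60 / 0.805 = 74.53 bpm


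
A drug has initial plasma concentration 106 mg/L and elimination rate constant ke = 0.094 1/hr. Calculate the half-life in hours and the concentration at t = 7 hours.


t_half = ln(2) / ke = 0.693147 / 0.094 = 7.374 hr
C(t) = C0 * exp(-ke*t) = 106 * exp(-0.094*7)
C(7) = 54.9 mg/L


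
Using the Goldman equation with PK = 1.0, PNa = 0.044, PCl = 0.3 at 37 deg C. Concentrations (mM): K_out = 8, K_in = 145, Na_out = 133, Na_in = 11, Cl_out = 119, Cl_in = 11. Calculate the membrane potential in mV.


Vm = (RT/F)*ln((PK*Ko + PNa*Nao + PCl*Cli)/(PK*Ki + PNa*Nai + PCl*Clo))
Numer = 17.152, Denom = 181.184
Vm = -63 mV


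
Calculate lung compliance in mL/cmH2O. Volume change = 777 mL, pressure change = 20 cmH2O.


C = dV / dP
C = 777 / 20
C = 38.85 mL/cmH2O


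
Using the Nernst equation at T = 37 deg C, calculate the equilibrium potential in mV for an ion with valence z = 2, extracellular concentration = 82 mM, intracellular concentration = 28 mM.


E = (RT/(zF)) * ln(C_out/C_in)
T = 37 + 273.15 = 310.15 K
E = (8.314 * 310.15 / (2 * 96485)) * ln(82/28)
E = 14.36 mV


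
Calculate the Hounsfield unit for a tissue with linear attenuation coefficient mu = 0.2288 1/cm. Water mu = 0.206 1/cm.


HU = ((mu_tissue - mu_water) / mu_water) * 1000
HU = ((0.2288 - 0.206) / 0.206) * 1000
HU = 110.7


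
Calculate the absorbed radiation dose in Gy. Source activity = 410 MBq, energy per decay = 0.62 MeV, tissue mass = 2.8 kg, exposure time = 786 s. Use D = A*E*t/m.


A = 410 MBq = 4.1000e+08 Bq
E = 0.62 MeV = 9.9324e-14 J
D = A*E*t/m = 4.1000e+08*9.9324e-14*786/2.8
D = 0.01143 Gy


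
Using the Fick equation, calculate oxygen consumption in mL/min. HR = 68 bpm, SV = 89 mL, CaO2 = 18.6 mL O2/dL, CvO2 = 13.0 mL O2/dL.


CO = HR*SV = 68*89/1000 = 6.052 L/min
a-v O2 diff = 18.6 - 13.0 = 5.6 mL/dL
VO2 = CO * (CaO2-CvO2) * 10 dL/L
VO2 = 6.052 * 5.6 * 10
VO2 = 338.9 mL/min


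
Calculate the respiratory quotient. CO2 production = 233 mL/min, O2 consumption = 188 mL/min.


RQ = VCO2 / VO2
RQ = 233 / 188
RQ = 1.239


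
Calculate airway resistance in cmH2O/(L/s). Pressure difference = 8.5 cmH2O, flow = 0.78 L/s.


R = dP / flow
R = 8.5 / 0.78
R = 10.9 cmH2O/(L/s)


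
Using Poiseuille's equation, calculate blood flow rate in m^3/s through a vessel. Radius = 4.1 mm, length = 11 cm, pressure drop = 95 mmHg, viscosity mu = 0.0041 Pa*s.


Q = pi*r^4*dP / (8*mu*L)
r = 0.0041 m, L = 0.11 m
dP = 95 mmHg = 12665.59 Pa
Q = 0.003116 m^3/s


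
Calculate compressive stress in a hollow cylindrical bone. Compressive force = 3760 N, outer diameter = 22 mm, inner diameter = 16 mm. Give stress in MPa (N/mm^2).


A = pi*(r_o^2 - r_i^2)
r_o = 11 mm, r_i = 8 mm
A = 179.071 mm^2
sigma = F/A = 3760 / 179.071
sigma = 21 MPa


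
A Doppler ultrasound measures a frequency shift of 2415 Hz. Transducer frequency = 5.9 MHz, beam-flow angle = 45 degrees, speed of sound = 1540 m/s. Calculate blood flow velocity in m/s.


v = fd * c / (2 * f0 * cos(theta))
v = 2415 * 1540 / (2 * 5.9000e+06 * cos(45))
v = 0.4457 m/s


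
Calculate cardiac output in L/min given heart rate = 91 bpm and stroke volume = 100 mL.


CO = HR * SV
CO = 91 * 100 / 1000
CO = 9.1 L/min


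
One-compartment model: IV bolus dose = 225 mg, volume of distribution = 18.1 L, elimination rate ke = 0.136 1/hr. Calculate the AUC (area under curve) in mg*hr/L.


C0 = Dose/Vd = 225/18.1 = 12.4309 mg/L
AUC = C0/ke = 12.4309/0.136
AUC = 91.4 mg*hr/L


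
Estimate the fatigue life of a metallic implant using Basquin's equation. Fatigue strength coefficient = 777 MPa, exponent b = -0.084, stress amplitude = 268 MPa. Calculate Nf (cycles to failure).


sigma_a = sigma_f' * (2Nf)^b
2Nf = (sigma_a/sigma_f')^(1/b)
2Nf = (268/777)^(1/-0.084)
2Nf = 318718.62
Nf = 1.594e+05


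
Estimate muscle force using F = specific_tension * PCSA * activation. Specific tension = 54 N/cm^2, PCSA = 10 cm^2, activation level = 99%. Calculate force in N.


F = sigma * PCSA * activation
F = 54 * 10 * 0.99
F = 534.6 N


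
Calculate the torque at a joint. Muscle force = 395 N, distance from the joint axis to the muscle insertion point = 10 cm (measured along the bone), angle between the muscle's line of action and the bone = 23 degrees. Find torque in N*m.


Torque = F * d * sin(theta)   (moment arm = d*sin(theta))
d = 10 cm = 0.1 m
Torque = 395 * 0.1 * sin(23)
Torque = 15.43 N*m


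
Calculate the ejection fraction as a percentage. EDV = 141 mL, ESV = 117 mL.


SV = EDV - ESV = 141 - 117 = 24 mL
EF = SV/EDV * 100 = 24/141 * 100
EF = 17.02%


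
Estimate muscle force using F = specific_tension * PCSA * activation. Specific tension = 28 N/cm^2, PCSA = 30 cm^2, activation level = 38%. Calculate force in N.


F = sigma * PCSA * activation
F = 28 * 30 * 0.38
F = 319.2 N


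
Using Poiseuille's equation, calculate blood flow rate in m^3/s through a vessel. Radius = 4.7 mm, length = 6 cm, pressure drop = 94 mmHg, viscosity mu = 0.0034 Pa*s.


Q = pi*r^4*dP / (8*mu*L)
r = 0.0047 m, L = 0.06 m
dP = 94 mmHg = 12532.268 Pa
Q = 0.01177 m^3/s


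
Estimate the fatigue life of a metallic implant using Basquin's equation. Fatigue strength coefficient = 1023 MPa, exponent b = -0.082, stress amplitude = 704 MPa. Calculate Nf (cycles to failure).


sigma_a = sigma_f' * (2Nf)^b
2Nf = (sigma_a/sigma_f')^(1/b)
2Nf = (704/1023)^(1/-0.082)
2Nf = 95.346459
Nf = 47.67


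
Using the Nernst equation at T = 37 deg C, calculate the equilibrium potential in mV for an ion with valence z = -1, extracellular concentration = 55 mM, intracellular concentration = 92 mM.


E = (RT/(zF)) * ln(C_out/C_in)
T = 37 + 273.15 = 310.15 K
E = (8.314 * 310.15 / (-1 * 96485)) * ln(55/92)
E = 13.75 mV


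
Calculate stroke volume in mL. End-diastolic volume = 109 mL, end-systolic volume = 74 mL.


SV = EDV - ESV
SV = 109 - 74
SV = 35 mL


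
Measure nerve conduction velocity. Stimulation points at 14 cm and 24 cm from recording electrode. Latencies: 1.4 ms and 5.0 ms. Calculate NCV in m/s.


Distance = (24 - 14) / 100 = 0.1 m
dt = (5.0 - 1.4) / 1000 = 0.0036 s
NCV = dist / dt = 27.78 m/s


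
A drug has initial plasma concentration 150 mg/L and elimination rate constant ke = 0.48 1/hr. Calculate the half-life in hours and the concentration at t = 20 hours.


t_half = ln(2) / ke = 0.693147 / 0.48 = 1.444 hr
C(t) = C0 * exp(-ke*t) = 150 * exp(-0.48*20)
C(20) = 0.01016 mg/L


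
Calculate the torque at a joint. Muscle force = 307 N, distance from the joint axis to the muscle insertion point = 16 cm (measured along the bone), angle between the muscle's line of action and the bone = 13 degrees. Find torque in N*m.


Torque = F * d * sin(theta)   (moment arm = d*sin(theta))
d = 16 cm = 0.16 m
Torque = 307 * 0.16 * sin(13)
Torque = 11.05 N*m


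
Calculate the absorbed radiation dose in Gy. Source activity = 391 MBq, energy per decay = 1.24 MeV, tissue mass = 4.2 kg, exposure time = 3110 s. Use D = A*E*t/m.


A = 391 MBq = 3.9100e+08 Bq
E = 1.24 MeV = 1.98648e-13 J
D = A*E*t/m = 3.9100e+08*1.98648e-13*3110/4.2
D = 0.05751 Gy


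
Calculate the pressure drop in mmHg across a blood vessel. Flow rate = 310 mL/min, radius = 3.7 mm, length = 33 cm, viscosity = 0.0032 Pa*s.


dP = 8*mu*L*Q / (pi*r^4)
Q = 310 mL/min = 5.16667e-06 m^3/s
dP = 74.1324 Pa = 74.1324 / 133.322 mmHg = 0.556 mmHg


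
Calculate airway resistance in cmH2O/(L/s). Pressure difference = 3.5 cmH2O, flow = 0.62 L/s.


R = dP / flow
R = 3.5 / 0.62
R = 5.645 cmH2O/(L/s)


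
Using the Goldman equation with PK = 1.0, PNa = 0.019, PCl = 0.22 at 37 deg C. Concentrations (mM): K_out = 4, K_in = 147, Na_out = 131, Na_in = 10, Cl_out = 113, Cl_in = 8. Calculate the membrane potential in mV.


Vm = (RT/F)*ln((PK*Ko + PNa*Nao + PCl*Cli)/(PK*Ki + PNa*Nai + PCl*Clo))
Numer = 8.249, Denom = 172.05
Vm = -81.18 mV


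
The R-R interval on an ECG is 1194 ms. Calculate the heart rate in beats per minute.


HR = 60 / RR_interval(s)
RR = 1194 ms = 1.194 s
HR = 60 / 1.194 = 50.25 bpm


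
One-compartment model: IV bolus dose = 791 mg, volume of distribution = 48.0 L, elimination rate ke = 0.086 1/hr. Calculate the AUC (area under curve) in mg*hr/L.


C0 = Dose/Vd = 791/48.0 = 16.4792 mg/L
AUC = C0/ke = 16.4792/0.086
AUC = 191.6 mg*hr/L


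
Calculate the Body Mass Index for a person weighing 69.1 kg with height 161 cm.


BMI = weight / height^2
height = 161 cm = 1.61 m
BMI = 69.1 / 1.61^2
BMI = 26.66 kg/m^2


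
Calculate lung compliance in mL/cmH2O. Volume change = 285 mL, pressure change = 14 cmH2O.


C = dV / dP
C = 285 / 14
C = 20.36 mL/cmH2O


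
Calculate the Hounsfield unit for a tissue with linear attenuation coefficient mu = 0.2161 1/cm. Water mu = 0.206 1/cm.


HU = ((mu_tissue - mu_water) / mu_water) * 1000
HU = ((0.2161 - 0.206) / 0.206) * 1000
HU = 49.03
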